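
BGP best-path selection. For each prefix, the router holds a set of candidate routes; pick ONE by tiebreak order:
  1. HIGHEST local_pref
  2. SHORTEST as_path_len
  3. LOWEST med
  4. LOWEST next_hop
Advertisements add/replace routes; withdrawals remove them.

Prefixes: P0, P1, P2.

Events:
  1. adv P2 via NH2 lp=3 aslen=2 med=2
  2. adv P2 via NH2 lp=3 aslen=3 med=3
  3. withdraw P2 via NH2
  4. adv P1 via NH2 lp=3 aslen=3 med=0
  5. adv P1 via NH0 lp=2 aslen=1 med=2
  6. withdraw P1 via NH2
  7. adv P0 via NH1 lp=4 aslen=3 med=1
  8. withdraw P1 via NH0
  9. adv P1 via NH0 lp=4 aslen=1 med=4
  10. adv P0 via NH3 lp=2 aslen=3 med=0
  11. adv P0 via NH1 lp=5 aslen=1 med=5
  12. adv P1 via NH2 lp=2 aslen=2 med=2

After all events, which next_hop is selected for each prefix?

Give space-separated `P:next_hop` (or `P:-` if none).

Answer: P0:NH1 P1:NH0 P2:-

Derivation:
Op 1: best P0=- P1=- P2=NH2
Op 2: best P0=- P1=- P2=NH2
Op 3: best P0=- P1=- P2=-
Op 4: best P0=- P1=NH2 P2=-
Op 5: best P0=- P1=NH2 P2=-
Op 6: best P0=- P1=NH0 P2=-
Op 7: best P0=NH1 P1=NH0 P2=-
Op 8: best P0=NH1 P1=- P2=-
Op 9: best P0=NH1 P1=NH0 P2=-
Op 10: best P0=NH1 P1=NH0 P2=-
Op 11: best P0=NH1 P1=NH0 P2=-
Op 12: best P0=NH1 P1=NH0 P2=-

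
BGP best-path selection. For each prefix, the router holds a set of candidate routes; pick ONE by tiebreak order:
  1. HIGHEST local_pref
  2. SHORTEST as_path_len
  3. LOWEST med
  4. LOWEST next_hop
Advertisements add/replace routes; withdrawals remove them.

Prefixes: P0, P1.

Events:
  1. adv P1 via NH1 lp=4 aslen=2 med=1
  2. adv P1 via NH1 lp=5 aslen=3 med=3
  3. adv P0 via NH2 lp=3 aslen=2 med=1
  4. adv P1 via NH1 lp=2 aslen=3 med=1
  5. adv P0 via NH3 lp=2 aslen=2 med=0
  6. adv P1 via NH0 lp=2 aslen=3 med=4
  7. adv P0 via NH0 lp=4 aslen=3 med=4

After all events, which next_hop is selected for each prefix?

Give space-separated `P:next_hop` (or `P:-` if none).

Answer: P0:NH0 P1:NH1

Derivation:
Op 1: best P0=- P1=NH1
Op 2: best P0=- P1=NH1
Op 3: best P0=NH2 P1=NH1
Op 4: best P0=NH2 P1=NH1
Op 5: best P0=NH2 P1=NH1
Op 6: best P0=NH2 P1=NH1
Op 7: best P0=NH0 P1=NH1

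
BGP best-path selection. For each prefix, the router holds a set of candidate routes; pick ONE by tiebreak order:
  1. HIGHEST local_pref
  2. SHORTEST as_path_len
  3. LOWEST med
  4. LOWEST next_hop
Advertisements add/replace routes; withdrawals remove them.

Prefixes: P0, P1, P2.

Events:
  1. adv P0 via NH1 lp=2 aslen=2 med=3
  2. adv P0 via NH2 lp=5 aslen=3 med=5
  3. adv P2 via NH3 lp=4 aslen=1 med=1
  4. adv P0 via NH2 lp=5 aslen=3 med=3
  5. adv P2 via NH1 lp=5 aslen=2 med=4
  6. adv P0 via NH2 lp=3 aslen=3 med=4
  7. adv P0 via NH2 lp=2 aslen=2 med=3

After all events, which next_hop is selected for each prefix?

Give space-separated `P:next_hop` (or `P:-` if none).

Op 1: best P0=NH1 P1=- P2=-
Op 2: best P0=NH2 P1=- P2=-
Op 3: best P0=NH2 P1=- P2=NH3
Op 4: best P0=NH2 P1=- P2=NH3
Op 5: best P0=NH2 P1=- P2=NH1
Op 6: best P0=NH2 P1=- P2=NH1
Op 7: best P0=NH1 P1=- P2=NH1

Answer: P0:NH1 P1:- P2:NH1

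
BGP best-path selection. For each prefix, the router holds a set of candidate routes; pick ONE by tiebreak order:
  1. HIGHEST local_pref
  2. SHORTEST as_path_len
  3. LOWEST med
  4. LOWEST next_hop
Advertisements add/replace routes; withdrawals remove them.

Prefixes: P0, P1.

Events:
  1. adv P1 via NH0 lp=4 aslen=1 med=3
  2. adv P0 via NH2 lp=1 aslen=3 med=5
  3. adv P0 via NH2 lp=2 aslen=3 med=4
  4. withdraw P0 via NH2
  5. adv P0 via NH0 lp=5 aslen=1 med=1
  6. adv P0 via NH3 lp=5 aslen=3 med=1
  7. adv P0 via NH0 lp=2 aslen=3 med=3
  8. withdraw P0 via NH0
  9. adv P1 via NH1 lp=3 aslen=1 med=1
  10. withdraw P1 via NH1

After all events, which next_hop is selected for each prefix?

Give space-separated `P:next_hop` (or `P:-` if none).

Op 1: best P0=- P1=NH0
Op 2: best P0=NH2 P1=NH0
Op 3: best P0=NH2 P1=NH0
Op 4: best P0=- P1=NH0
Op 5: best P0=NH0 P1=NH0
Op 6: best P0=NH0 P1=NH0
Op 7: best P0=NH3 P1=NH0
Op 8: best P0=NH3 P1=NH0
Op 9: best P0=NH3 P1=NH0
Op 10: best P0=NH3 P1=NH0

Answer: P0:NH3 P1:NH0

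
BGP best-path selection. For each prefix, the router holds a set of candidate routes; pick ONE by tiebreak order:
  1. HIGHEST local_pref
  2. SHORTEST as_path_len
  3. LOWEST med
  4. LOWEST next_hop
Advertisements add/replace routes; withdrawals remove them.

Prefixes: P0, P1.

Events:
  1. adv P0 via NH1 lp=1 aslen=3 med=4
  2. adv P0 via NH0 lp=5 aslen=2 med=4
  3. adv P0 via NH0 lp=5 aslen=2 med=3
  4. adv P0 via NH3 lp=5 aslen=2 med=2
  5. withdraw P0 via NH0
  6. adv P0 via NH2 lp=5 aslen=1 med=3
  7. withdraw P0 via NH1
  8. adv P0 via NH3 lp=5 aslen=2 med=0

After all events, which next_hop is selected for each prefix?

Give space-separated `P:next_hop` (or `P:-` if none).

Op 1: best P0=NH1 P1=-
Op 2: best P0=NH0 P1=-
Op 3: best P0=NH0 P1=-
Op 4: best P0=NH3 P1=-
Op 5: best P0=NH3 P1=-
Op 6: best P0=NH2 P1=-
Op 7: best P0=NH2 P1=-
Op 8: best P0=NH2 P1=-

Answer: P0:NH2 P1:-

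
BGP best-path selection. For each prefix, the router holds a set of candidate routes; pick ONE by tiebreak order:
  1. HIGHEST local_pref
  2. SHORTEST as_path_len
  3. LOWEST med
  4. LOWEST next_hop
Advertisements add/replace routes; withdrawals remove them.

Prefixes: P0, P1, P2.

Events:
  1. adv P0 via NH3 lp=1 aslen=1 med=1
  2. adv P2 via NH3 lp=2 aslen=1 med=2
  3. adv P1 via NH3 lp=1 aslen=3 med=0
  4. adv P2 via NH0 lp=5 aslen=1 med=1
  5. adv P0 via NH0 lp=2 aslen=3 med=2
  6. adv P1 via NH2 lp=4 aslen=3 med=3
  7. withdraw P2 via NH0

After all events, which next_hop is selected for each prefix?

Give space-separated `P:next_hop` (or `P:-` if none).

Answer: P0:NH0 P1:NH2 P2:NH3

Derivation:
Op 1: best P0=NH3 P1=- P2=-
Op 2: best P0=NH3 P1=- P2=NH3
Op 3: best P0=NH3 P1=NH3 P2=NH3
Op 4: best P0=NH3 P1=NH3 P2=NH0
Op 5: best P0=NH0 P1=NH3 P2=NH0
Op 6: best P0=NH0 P1=NH2 P2=NH0
Op 7: best P0=NH0 P1=NH2 P2=NH3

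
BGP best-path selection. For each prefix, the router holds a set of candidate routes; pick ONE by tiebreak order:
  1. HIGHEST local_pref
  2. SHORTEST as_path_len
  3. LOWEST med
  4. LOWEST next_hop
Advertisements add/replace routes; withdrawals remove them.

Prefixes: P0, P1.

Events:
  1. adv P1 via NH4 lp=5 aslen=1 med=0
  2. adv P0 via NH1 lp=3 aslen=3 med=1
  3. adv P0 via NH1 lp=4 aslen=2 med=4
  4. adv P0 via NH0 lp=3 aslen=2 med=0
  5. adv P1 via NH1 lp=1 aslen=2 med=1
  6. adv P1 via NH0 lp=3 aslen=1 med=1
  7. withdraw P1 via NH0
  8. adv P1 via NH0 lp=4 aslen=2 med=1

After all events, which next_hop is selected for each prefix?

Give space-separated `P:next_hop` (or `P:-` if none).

Op 1: best P0=- P1=NH4
Op 2: best P0=NH1 P1=NH4
Op 3: best P0=NH1 P1=NH4
Op 4: best P0=NH1 P1=NH4
Op 5: best P0=NH1 P1=NH4
Op 6: best P0=NH1 P1=NH4
Op 7: best P0=NH1 P1=NH4
Op 8: best P0=NH1 P1=NH4

Answer: P0:NH1 P1:NH4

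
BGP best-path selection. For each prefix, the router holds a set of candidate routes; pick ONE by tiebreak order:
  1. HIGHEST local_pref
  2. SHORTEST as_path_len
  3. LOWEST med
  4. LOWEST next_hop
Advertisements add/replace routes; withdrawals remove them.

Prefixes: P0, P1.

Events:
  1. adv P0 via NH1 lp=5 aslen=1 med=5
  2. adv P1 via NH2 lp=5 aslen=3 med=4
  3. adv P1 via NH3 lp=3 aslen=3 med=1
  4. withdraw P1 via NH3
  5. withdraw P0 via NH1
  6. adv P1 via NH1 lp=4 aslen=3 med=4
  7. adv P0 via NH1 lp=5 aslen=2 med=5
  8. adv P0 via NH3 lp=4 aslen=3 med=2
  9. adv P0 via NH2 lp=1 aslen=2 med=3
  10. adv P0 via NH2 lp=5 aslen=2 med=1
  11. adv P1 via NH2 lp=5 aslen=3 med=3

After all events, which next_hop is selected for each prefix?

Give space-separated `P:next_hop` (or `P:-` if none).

Answer: P0:NH2 P1:NH2

Derivation:
Op 1: best P0=NH1 P1=-
Op 2: best P0=NH1 P1=NH2
Op 3: best P0=NH1 P1=NH2
Op 4: best P0=NH1 P1=NH2
Op 5: best P0=- P1=NH2
Op 6: best P0=- P1=NH2
Op 7: best P0=NH1 P1=NH2
Op 8: best P0=NH1 P1=NH2
Op 9: best P0=NH1 P1=NH2
Op 10: best P0=NH2 P1=NH2
Op 11: best P0=NH2 P1=NH2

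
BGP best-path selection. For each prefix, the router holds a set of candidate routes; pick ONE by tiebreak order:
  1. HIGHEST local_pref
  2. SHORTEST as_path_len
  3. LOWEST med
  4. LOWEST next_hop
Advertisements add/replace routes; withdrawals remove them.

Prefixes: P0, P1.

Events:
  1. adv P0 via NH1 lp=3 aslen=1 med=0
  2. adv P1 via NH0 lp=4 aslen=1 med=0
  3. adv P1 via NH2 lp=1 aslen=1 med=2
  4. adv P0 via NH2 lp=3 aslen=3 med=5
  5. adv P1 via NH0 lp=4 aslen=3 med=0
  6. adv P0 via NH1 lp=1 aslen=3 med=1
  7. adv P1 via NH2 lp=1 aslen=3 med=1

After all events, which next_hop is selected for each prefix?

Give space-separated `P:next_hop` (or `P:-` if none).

Answer: P0:NH2 P1:NH0

Derivation:
Op 1: best P0=NH1 P1=-
Op 2: best P0=NH1 P1=NH0
Op 3: best P0=NH1 P1=NH0
Op 4: best P0=NH1 P1=NH0
Op 5: best P0=NH1 P1=NH0
Op 6: best P0=NH2 P1=NH0
Op 7: best P0=NH2 P1=NH0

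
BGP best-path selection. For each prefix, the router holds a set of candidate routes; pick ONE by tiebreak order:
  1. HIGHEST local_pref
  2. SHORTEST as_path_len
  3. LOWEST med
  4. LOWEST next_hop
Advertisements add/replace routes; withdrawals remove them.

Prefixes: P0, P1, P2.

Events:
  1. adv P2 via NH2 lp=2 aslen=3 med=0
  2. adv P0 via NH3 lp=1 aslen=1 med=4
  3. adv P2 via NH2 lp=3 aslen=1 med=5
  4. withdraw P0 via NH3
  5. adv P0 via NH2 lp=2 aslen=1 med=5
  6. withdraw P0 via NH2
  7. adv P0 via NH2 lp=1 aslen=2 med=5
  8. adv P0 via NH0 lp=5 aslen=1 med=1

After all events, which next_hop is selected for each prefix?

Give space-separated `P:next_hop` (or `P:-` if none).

Op 1: best P0=- P1=- P2=NH2
Op 2: best P0=NH3 P1=- P2=NH2
Op 3: best P0=NH3 P1=- P2=NH2
Op 4: best P0=- P1=- P2=NH2
Op 5: best P0=NH2 P1=- P2=NH2
Op 6: best P0=- P1=- P2=NH2
Op 7: best P0=NH2 P1=- P2=NH2
Op 8: best P0=NH0 P1=- P2=NH2

Answer: P0:NH0 P1:- P2:NH2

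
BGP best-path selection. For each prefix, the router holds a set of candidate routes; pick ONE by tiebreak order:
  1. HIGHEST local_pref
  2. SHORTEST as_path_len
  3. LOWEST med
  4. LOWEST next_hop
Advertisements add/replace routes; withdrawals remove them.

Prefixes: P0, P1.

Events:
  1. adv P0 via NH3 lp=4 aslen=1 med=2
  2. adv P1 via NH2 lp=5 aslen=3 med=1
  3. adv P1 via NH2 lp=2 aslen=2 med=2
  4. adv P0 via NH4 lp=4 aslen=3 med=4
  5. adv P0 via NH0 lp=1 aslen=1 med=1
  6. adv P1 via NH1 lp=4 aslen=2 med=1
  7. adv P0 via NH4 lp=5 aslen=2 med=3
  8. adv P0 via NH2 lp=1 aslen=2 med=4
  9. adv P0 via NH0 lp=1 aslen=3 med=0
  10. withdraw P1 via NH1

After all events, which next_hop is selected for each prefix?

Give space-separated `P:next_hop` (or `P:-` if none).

Op 1: best P0=NH3 P1=-
Op 2: best P0=NH3 P1=NH2
Op 3: best P0=NH3 P1=NH2
Op 4: best P0=NH3 P1=NH2
Op 5: best P0=NH3 P1=NH2
Op 6: best P0=NH3 P1=NH1
Op 7: best P0=NH4 P1=NH1
Op 8: best P0=NH4 P1=NH1
Op 9: best P0=NH4 P1=NH1
Op 10: best P0=NH4 P1=NH2

Answer: P0:NH4 P1:NH2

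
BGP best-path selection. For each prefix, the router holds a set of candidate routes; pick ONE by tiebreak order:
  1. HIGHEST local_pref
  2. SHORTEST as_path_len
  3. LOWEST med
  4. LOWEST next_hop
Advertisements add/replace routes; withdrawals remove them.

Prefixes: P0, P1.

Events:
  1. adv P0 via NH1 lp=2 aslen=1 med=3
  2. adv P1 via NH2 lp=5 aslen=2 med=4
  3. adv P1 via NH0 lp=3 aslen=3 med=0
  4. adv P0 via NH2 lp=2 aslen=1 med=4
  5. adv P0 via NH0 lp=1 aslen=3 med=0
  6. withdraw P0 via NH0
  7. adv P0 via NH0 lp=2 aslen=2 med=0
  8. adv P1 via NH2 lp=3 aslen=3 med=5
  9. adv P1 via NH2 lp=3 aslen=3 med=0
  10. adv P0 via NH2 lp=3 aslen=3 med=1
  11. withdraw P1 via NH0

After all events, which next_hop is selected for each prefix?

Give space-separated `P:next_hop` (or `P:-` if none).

Answer: P0:NH2 P1:NH2

Derivation:
Op 1: best P0=NH1 P1=-
Op 2: best P0=NH1 P1=NH2
Op 3: best P0=NH1 P1=NH2
Op 4: best P0=NH1 P1=NH2
Op 5: best P0=NH1 P1=NH2
Op 6: best P0=NH1 P1=NH2
Op 7: best P0=NH1 P1=NH2
Op 8: best P0=NH1 P1=NH0
Op 9: best P0=NH1 P1=NH0
Op 10: best P0=NH2 P1=NH0
Op 11: best P0=NH2 P1=NH2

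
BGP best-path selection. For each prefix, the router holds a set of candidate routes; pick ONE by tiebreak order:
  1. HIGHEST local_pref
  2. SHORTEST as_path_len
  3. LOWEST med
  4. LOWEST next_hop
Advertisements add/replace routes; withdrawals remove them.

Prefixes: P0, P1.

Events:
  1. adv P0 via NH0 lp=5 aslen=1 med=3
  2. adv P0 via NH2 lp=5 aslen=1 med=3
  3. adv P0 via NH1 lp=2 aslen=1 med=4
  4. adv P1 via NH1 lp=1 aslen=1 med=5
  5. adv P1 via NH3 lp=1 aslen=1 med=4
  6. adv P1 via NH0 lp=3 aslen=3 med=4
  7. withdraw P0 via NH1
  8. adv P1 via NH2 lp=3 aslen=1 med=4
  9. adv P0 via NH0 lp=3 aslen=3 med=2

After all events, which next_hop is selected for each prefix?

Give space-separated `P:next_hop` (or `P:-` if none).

Answer: P0:NH2 P1:NH2

Derivation:
Op 1: best P0=NH0 P1=-
Op 2: best P0=NH0 P1=-
Op 3: best P0=NH0 P1=-
Op 4: best P0=NH0 P1=NH1
Op 5: best P0=NH0 P1=NH3
Op 6: best P0=NH0 P1=NH0
Op 7: best P0=NH0 P1=NH0
Op 8: best P0=NH0 P1=NH2
Op 9: best P0=NH2 P1=NH2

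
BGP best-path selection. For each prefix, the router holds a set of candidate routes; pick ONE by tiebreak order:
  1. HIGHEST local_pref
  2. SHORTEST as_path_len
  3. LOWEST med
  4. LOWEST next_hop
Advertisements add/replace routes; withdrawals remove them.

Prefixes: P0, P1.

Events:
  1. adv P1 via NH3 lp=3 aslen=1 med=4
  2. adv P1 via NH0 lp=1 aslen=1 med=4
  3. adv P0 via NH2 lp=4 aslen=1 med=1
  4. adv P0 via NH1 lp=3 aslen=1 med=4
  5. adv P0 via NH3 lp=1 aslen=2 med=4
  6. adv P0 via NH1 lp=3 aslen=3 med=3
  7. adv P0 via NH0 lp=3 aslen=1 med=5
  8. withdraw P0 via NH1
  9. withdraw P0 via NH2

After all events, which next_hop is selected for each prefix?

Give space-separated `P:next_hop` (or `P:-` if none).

Answer: P0:NH0 P1:NH3

Derivation:
Op 1: best P0=- P1=NH3
Op 2: best P0=- P1=NH3
Op 3: best P0=NH2 P1=NH3
Op 4: best P0=NH2 P1=NH3
Op 5: best P0=NH2 P1=NH3
Op 6: best P0=NH2 P1=NH3
Op 7: best P0=NH2 P1=NH3
Op 8: best P0=NH2 P1=NH3
Op 9: best P0=NH0 P1=NH3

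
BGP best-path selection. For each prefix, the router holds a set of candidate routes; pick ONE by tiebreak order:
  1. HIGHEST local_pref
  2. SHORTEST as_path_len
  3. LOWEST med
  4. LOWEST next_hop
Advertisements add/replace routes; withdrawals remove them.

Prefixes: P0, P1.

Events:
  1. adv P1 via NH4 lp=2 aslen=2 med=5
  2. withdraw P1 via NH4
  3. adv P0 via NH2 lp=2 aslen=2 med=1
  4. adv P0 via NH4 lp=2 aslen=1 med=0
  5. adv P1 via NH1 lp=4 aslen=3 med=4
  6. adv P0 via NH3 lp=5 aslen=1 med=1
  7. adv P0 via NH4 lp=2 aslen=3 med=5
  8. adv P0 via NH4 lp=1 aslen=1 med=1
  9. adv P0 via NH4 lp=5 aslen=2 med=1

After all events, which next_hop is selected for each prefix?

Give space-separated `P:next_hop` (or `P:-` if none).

Answer: P0:NH3 P1:NH1

Derivation:
Op 1: best P0=- P1=NH4
Op 2: best P0=- P1=-
Op 3: best P0=NH2 P1=-
Op 4: best P0=NH4 P1=-
Op 5: best P0=NH4 P1=NH1
Op 6: best P0=NH3 P1=NH1
Op 7: best P0=NH3 P1=NH1
Op 8: best P0=NH3 P1=NH1
Op 9: best P0=NH3 P1=NH1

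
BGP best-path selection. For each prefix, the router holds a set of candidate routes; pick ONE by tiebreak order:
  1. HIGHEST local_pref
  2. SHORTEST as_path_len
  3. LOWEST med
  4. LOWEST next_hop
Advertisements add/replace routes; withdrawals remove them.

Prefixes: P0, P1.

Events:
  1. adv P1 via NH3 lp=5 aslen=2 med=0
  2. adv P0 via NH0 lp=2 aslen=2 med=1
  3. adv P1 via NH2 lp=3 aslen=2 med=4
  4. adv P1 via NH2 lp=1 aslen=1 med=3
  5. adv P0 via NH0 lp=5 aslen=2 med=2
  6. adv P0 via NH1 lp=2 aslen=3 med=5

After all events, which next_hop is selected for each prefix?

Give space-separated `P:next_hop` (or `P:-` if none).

Op 1: best P0=- P1=NH3
Op 2: best P0=NH0 P1=NH3
Op 3: best P0=NH0 P1=NH3
Op 4: best P0=NH0 P1=NH3
Op 5: best P0=NH0 P1=NH3
Op 6: best P0=NH0 P1=NH3

Answer: P0:NH0 P1:NH3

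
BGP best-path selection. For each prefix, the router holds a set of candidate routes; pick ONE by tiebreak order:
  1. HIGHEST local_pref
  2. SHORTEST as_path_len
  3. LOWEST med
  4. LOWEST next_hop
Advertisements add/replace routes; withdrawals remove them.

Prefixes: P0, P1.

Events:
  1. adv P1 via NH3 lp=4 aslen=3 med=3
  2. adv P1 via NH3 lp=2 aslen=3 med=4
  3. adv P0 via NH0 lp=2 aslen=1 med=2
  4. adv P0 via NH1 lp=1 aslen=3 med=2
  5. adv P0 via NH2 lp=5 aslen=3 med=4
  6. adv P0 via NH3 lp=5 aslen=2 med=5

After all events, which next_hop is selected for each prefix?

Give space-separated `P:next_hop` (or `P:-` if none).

Answer: P0:NH3 P1:NH3

Derivation:
Op 1: best P0=- P1=NH3
Op 2: best P0=- P1=NH3
Op 3: best P0=NH0 P1=NH3
Op 4: best P0=NH0 P1=NH3
Op 5: best P0=NH2 P1=NH3
Op 6: best P0=NH3 P1=NH3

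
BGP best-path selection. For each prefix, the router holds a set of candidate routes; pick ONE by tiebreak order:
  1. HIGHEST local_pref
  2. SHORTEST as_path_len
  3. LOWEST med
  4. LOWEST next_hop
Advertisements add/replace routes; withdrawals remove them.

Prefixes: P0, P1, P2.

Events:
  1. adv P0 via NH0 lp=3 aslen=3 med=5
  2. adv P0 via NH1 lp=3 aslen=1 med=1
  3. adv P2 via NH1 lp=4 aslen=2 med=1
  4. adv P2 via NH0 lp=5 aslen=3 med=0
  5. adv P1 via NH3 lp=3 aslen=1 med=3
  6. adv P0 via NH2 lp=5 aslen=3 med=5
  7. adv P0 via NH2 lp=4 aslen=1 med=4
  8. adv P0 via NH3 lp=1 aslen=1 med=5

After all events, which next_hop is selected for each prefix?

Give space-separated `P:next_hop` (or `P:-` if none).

Answer: P0:NH2 P1:NH3 P2:NH0

Derivation:
Op 1: best P0=NH0 P1=- P2=-
Op 2: best P0=NH1 P1=- P2=-
Op 3: best P0=NH1 P1=- P2=NH1
Op 4: best P0=NH1 P1=- P2=NH0
Op 5: best P0=NH1 P1=NH3 P2=NH0
Op 6: best P0=NH2 P1=NH3 P2=NH0
Op 7: best P0=NH2 P1=NH3 P2=NH0
Op 8: best P0=NH2 P1=NH3 P2=NH0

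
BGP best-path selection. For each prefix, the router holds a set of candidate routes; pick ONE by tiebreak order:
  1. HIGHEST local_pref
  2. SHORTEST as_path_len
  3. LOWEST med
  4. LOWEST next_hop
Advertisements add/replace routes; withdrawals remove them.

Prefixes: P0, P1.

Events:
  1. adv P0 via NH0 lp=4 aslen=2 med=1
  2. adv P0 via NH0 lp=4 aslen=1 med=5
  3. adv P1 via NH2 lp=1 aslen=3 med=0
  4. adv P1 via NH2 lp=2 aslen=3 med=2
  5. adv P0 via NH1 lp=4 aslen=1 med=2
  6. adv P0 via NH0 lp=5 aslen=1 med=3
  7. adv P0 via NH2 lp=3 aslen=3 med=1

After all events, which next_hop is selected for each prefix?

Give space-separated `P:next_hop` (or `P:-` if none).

Answer: P0:NH0 P1:NH2

Derivation:
Op 1: best P0=NH0 P1=-
Op 2: best P0=NH0 P1=-
Op 3: best P0=NH0 P1=NH2
Op 4: best P0=NH0 P1=NH2
Op 5: best P0=NH1 P1=NH2
Op 6: best P0=NH0 P1=NH2
Op 7: best P0=NH0 P1=NH2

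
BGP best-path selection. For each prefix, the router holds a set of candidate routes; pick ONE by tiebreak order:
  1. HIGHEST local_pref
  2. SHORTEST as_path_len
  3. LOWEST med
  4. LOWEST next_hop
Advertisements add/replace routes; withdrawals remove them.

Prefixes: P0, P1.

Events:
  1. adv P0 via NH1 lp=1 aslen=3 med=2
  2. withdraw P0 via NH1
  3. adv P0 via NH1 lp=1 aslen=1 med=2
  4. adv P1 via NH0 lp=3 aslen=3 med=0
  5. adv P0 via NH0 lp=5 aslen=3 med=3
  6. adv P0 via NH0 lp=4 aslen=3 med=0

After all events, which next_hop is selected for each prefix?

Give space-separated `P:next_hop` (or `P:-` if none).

Answer: P0:NH0 P1:NH0

Derivation:
Op 1: best P0=NH1 P1=-
Op 2: best P0=- P1=-
Op 3: best P0=NH1 P1=-
Op 4: best P0=NH1 P1=NH0
Op 5: best P0=NH0 P1=NH0
Op 6: best P0=NH0 P1=NH0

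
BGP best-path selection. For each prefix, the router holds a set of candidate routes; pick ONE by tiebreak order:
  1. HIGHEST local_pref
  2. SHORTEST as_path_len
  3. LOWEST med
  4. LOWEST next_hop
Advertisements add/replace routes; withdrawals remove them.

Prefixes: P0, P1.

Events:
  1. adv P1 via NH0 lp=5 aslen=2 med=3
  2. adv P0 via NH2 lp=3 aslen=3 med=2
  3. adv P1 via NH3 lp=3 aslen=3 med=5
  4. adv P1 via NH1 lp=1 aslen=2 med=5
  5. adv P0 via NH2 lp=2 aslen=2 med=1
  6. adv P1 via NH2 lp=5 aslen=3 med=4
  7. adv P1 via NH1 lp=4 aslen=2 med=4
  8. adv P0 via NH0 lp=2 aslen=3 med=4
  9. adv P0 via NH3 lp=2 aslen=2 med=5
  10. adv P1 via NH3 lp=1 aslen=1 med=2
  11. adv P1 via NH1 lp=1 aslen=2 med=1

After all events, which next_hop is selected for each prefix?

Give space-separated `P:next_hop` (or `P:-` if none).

Answer: P0:NH2 P1:NH0

Derivation:
Op 1: best P0=- P1=NH0
Op 2: best P0=NH2 P1=NH0
Op 3: best P0=NH2 P1=NH0
Op 4: best P0=NH2 P1=NH0
Op 5: best P0=NH2 P1=NH0
Op 6: best P0=NH2 P1=NH0
Op 7: best P0=NH2 P1=NH0
Op 8: best P0=NH2 P1=NH0
Op 9: best P0=NH2 P1=NH0
Op 10: best P0=NH2 P1=NH0
Op 11: best P0=NH2 P1=NH0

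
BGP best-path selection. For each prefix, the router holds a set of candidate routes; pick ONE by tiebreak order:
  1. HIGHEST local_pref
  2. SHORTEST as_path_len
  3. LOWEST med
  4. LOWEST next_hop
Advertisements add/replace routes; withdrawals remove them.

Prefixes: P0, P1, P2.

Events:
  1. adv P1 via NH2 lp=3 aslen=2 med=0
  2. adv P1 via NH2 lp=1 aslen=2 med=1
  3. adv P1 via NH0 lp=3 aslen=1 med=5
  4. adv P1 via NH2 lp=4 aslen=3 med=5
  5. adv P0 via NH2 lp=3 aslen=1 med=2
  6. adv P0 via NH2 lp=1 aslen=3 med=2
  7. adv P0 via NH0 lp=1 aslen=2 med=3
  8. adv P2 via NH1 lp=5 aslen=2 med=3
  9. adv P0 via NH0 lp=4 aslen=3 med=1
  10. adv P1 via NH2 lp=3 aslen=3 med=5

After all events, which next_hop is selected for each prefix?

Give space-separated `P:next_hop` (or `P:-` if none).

Op 1: best P0=- P1=NH2 P2=-
Op 2: best P0=- P1=NH2 P2=-
Op 3: best P0=- P1=NH0 P2=-
Op 4: best P0=- P1=NH2 P2=-
Op 5: best P0=NH2 P1=NH2 P2=-
Op 6: best P0=NH2 P1=NH2 P2=-
Op 7: best P0=NH0 P1=NH2 P2=-
Op 8: best P0=NH0 P1=NH2 P2=NH1
Op 9: best P0=NH0 P1=NH2 P2=NH1
Op 10: best P0=NH0 P1=NH0 P2=NH1

Answer: P0:NH0 P1:NH0 P2:NH1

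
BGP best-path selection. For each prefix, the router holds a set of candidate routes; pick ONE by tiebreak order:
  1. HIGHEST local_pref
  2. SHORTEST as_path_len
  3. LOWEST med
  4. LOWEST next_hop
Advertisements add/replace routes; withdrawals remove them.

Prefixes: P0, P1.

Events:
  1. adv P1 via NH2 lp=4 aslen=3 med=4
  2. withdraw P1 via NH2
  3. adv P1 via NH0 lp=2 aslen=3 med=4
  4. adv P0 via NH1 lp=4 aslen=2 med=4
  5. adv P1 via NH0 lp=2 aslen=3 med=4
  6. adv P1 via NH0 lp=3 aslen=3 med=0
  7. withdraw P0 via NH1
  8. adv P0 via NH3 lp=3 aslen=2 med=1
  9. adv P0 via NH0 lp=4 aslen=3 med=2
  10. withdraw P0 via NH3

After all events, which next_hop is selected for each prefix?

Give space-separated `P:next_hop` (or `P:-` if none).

Op 1: best P0=- P1=NH2
Op 2: best P0=- P1=-
Op 3: best P0=- P1=NH0
Op 4: best P0=NH1 P1=NH0
Op 5: best P0=NH1 P1=NH0
Op 6: best P0=NH1 P1=NH0
Op 7: best P0=- P1=NH0
Op 8: best P0=NH3 P1=NH0
Op 9: best P0=NH0 P1=NH0
Op 10: best P0=NH0 P1=NH0

Answer: P0:NH0 P1:NH0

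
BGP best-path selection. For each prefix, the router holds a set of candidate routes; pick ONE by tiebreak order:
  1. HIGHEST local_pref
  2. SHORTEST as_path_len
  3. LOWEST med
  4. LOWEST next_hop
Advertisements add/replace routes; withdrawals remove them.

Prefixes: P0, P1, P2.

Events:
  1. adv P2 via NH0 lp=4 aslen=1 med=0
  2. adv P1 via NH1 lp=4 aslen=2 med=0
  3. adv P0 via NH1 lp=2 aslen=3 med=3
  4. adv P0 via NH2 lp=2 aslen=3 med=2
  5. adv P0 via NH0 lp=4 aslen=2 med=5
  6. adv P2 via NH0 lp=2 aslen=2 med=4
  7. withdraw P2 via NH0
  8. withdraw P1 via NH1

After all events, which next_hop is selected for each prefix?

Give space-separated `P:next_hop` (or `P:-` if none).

Answer: P0:NH0 P1:- P2:-

Derivation:
Op 1: best P0=- P1=- P2=NH0
Op 2: best P0=- P1=NH1 P2=NH0
Op 3: best P0=NH1 P1=NH1 P2=NH0
Op 4: best P0=NH2 P1=NH1 P2=NH0
Op 5: best P0=NH0 P1=NH1 P2=NH0
Op 6: best P0=NH0 P1=NH1 P2=NH0
Op 7: best P0=NH0 P1=NH1 P2=-
Op 8: best P0=NH0 P1=- P2=-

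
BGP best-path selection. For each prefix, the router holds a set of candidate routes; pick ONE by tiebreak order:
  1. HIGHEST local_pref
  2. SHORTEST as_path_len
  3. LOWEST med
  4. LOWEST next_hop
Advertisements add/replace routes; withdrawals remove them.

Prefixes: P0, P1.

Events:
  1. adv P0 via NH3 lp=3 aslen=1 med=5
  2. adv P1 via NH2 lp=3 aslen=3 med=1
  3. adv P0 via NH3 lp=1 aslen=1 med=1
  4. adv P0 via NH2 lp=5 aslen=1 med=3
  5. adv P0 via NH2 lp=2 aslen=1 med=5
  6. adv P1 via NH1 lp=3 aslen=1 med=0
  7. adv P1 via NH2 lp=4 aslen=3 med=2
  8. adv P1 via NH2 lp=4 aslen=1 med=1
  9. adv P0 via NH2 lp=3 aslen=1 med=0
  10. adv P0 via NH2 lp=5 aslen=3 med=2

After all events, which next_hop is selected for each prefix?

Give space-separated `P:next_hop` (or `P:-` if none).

Answer: P0:NH2 P1:NH2

Derivation:
Op 1: best P0=NH3 P1=-
Op 2: best P0=NH3 P1=NH2
Op 3: best P0=NH3 P1=NH2
Op 4: best P0=NH2 P1=NH2
Op 5: best P0=NH2 P1=NH2
Op 6: best P0=NH2 P1=NH1
Op 7: best P0=NH2 P1=NH2
Op 8: best P0=NH2 P1=NH2
Op 9: best P0=NH2 P1=NH2
Op 10: best P0=NH2 P1=NH2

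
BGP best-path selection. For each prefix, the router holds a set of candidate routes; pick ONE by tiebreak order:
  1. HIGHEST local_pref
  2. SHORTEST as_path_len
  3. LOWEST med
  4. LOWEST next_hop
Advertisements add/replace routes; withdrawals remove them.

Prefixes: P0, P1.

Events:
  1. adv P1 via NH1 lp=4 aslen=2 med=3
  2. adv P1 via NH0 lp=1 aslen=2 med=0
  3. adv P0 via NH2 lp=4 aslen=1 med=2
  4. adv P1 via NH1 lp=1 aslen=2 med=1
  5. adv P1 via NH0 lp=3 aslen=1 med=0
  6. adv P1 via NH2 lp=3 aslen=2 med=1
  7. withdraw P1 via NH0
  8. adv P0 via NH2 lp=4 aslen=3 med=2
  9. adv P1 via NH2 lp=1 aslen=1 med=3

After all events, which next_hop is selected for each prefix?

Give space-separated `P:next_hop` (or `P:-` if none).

Answer: P0:NH2 P1:NH2

Derivation:
Op 1: best P0=- P1=NH1
Op 2: best P0=- P1=NH1
Op 3: best P0=NH2 P1=NH1
Op 4: best P0=NH2 P1=NH0
Op 5: best P0=NH2 P1=NH0
Op 6: best P0=NH2 P1=NH0
Op 7: best P0=NH2 P1=NH2
Op 8: best P0=NH2 P1=NH2
Op 9: best P0=NH2 P1=NH2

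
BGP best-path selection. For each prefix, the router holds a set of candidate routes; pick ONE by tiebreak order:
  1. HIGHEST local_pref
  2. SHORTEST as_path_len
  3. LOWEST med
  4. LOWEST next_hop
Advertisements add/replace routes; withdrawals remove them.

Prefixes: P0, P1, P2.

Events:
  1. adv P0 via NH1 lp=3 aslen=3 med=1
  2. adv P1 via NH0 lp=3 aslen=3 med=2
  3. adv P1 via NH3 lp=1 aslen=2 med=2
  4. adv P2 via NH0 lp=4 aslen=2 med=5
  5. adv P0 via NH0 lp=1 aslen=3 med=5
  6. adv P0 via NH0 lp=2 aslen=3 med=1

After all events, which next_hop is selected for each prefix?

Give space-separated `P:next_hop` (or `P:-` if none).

Op 1: best P0=NH1 P1=- P2=-
Op 2: best P0=NH1 P1=NH0 P2=-
Op 3: best P0=NH1 P1=NH0 P2=-
Op 4: best P0=NH1 P1=NH0 P2=NH0
Op 5: best P0=NH1 P1=NH0 P2=NH0
Op 6: best P0=NH1 P1=NH0 P2=NH0

Answer: P0:NH1 P1:NH0 P2:NH0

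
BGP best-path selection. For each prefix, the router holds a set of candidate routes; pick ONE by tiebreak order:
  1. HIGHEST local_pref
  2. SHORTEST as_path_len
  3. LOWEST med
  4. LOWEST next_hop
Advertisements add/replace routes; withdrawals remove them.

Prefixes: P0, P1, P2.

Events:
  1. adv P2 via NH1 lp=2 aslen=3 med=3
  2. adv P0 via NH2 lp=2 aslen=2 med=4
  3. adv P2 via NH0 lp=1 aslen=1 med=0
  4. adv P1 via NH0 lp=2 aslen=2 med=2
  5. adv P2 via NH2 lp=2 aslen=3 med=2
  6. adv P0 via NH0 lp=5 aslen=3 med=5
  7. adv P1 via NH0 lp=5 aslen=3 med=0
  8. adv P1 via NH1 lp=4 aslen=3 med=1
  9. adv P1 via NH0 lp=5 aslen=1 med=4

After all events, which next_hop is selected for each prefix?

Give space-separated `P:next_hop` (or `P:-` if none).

Op 1: best P0=- P1=- P2=NH1
Op 2: best P0=NH2 P1=- P2=NH1
Op 3: best P0=NH2 P1=- P2=NH1
Op 4: best P0=NH2 P1=NH0 P2=NH1
Op 5: best P0=NH2 P1=NH0 P2=NH2
Op 6: best P0=NH0 P1=NH0 P2=NH2
Op 7: best P0=NH0 P1=NH0 P2=NH2
Op 8: best P0=NH0 P1=NH0 P2=NH2
Op 9: best P0=NH0 P1=NH0 P2=NH2

Answer: P0:NH0 P1:NH0 P2:NH2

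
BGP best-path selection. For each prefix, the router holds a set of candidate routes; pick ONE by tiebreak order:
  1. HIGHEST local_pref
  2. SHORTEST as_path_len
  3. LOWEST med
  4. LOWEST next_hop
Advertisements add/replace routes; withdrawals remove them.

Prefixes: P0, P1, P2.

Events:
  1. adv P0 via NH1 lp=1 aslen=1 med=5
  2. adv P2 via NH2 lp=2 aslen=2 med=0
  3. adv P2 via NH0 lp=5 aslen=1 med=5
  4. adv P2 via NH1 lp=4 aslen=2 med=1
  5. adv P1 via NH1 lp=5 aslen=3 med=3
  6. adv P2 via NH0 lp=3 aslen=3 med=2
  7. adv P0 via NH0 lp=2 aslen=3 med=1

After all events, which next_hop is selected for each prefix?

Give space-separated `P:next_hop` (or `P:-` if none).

Answer: P0:NH0 P1:NH1 P2:NH1

Derivation:
Op 1: best P0=NH1 P1=- P2=-
Op 2: best P0=NH1 P1=- P2=NH2
Op 3: best P0=NH1 P1=- P2=NH0
Op 4: best P0=NH1 P1=- P2=NH0
Op 5: best P0=NH1 P1=NH1 P2=NH0
Op 6: best P0=NH1 P1=NH1 P2=NH1
Op 7: best P0=NH0 P1=NH1 P2=NH1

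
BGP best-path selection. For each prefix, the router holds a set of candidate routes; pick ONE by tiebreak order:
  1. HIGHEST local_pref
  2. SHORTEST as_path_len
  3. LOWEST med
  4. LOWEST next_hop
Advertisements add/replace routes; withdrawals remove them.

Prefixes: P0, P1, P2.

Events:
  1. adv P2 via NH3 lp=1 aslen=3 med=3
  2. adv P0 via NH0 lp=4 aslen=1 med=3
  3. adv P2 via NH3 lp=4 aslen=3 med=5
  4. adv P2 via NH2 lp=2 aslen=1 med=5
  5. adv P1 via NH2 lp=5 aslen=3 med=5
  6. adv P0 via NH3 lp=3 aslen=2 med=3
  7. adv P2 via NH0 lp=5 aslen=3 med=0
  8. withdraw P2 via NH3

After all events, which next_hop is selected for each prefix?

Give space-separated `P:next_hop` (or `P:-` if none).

Answer: P0:NH0 P1:NH2 P2:NH0

Derivation:
Op 1: best P0=- P1=- P2=NH3
Op 2: best P0=NH0 P1=- P2=NH3
Op 3: best P0=NH0 P1=- P2=NH3
Op 4: best P0=NH0 P1=- P2=NH3
Op 5: best P0=NH0 P1=NH2 P2=NH3
Op 6: best P0=NH0 P1=NH2 P2=NH3
Op 7: best P0=NH0 P1=NH2 P2=NH0
Op 8: best P0=NH0 P1=NH2 P2=NH0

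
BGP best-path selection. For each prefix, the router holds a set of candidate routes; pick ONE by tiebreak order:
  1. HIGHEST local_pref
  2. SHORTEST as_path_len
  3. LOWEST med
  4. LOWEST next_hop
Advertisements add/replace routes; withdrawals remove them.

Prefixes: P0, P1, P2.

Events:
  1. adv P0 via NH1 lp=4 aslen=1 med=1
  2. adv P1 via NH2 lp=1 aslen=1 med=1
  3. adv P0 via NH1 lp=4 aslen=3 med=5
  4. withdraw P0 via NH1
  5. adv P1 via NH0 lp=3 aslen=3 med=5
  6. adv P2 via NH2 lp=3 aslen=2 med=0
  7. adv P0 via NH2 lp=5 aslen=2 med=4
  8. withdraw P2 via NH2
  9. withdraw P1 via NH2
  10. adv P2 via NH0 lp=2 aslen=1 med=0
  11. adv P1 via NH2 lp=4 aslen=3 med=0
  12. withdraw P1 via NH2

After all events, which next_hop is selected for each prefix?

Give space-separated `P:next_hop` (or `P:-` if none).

Op 1: best P0=NH1 P1=- P2=-
Op 2: best P0=NH1 P1=NH2 P2=-
Op 3: best P0=NH1 P1=NH2 P2=-
Op 4: best P0=- P1=NH2 P2=-
Op 5: best P0=- P1=NH0 P2=-
Op 6: best P0=- P1=NH0 P2=NH2
Op 7: best P0=NH2 P1=NH0 P2=NH2
Op 8: best P0=NH2 P1=NH0 P2=-
Op 9: best P0=NH2 P1=NH0 P2=-
Op 10: best P0=NH2 P1=NH0 P2=NH0
Op 11: best P0=NH2 P1=NH2 P2=NH0
Op 12: best P0=NH2 P1=NH0 P2=NH0

Answer: P0:NH2 P1:NH0 P2:NH0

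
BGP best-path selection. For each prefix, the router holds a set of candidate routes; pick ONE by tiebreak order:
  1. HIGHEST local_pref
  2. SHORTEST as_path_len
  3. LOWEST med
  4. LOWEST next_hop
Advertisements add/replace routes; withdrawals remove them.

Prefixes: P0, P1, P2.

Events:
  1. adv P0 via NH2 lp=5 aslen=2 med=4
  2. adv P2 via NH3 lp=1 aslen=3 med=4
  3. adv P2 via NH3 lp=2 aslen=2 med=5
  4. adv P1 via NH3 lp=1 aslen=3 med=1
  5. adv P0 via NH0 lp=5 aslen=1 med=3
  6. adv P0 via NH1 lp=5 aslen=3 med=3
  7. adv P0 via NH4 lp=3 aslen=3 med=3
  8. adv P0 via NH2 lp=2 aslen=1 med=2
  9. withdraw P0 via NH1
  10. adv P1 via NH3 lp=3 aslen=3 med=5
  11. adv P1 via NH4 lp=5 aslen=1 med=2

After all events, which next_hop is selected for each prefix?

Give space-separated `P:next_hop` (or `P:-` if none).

Answer: P0:NH0 P1:NH4 P2:NH3

Derivation:
Op 1: best P0=NH2 P1=- P2=-
Op 2: best P0=NH2 P1=- P2=NH3
Op 3: best P0=NH2 P1=- P2=NH3
Op 4: best P0=NH2 P1=NH3 P2=NH3
Op 5: best P0=NH0 P1=NH3 P2=NH3
Op 6: best P0=NH0 P1=NH3 P2=NH3
Op 7: best P0=NH0 P1=NH3 P2=NH3
Op 8: best P0=NH0 P1=NH3 P2=NH3
Op 9: best P0=NH0 P1=NH3 P2=NH3
Op 10: best P0=NH0 P1=NH3 P2=NH3
Op 11: best P0=NH0 P1=NH4 P2=NH3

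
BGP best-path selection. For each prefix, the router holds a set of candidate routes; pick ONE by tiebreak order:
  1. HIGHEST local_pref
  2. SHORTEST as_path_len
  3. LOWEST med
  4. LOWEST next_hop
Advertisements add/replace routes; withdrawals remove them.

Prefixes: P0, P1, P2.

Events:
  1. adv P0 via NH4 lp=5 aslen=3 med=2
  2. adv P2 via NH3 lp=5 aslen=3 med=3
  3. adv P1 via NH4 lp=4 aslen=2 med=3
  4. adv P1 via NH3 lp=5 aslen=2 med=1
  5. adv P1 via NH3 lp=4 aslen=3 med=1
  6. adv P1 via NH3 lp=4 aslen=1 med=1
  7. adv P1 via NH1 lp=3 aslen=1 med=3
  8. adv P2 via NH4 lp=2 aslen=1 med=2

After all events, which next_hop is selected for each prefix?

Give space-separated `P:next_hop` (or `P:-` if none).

Answer: P0:NH4 P1:NH3 P2:NH3

Derivation:
Op 1: best P0=NH4 P1=- P2=-
Op 2: best P0=NH4 P1=- P2=NH3
Op 3: best P0=NH4 P1=NH4 P2=NH3
Op 4: best P0=NH4 P1=NH3 P2=NH3
Op 5: best P0=NH4 P1=NH4 P2=NH3
Op 6: best P0=NH4 P1=NH3 P2=NH3
Op 7: best P0=NH4 P1=NH3 P2=NH3
Op 8: best P0=NH4 P1=NH3 P2=NH3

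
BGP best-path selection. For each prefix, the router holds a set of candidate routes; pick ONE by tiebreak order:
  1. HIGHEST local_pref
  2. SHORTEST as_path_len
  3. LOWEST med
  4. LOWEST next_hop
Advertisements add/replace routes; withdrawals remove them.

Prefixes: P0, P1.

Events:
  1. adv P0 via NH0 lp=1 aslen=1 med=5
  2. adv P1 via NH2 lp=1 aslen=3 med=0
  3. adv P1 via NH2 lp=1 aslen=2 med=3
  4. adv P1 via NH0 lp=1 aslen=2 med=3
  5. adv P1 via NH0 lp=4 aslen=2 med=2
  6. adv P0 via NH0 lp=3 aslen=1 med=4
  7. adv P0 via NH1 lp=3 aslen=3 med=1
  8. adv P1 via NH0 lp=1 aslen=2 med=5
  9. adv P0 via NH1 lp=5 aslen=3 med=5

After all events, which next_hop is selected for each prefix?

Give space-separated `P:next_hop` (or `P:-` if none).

Answer: P0:NH1 P1:NH2

Derivation:
Op 1: best P0=NH0 P1=-
Op 2: best P0=NH0 P1=NH2
Op 3: best P0=NH0 P1=NH2
Op 4: best P0=NH0 P1=NH0
Op 5: best P0=NH0 P1=NH0
Op 6: best P0=NH0 P1=NH0
Op 7: best P0=NH0 P1=NH0
Op 8: best P0=NH0 P1=NH2
Op 9: best P0=NH1 P1=NH2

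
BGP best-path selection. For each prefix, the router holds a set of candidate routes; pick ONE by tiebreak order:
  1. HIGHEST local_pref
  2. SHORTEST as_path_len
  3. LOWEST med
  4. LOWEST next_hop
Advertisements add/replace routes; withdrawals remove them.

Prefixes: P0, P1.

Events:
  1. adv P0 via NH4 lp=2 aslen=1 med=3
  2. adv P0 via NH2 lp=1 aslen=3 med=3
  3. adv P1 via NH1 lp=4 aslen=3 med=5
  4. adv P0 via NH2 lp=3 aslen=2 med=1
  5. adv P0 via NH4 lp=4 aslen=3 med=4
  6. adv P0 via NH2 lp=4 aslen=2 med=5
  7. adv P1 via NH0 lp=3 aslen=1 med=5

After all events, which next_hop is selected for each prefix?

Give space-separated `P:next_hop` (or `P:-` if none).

Op 1: best P0=NH4 P1=-
Op 2: best P0=NH4 P1=-
Op 3: best P0=NH4 P1=NH1
Op 4: best P0=NH2 P1=NH1
Op 5: best P0=NH4 P1=NH1
Op 6: best P0=NH2 P1=NH1
Op 7: best P0=NH2 P1=NH1

Answer: P0:NH2 P1:NH1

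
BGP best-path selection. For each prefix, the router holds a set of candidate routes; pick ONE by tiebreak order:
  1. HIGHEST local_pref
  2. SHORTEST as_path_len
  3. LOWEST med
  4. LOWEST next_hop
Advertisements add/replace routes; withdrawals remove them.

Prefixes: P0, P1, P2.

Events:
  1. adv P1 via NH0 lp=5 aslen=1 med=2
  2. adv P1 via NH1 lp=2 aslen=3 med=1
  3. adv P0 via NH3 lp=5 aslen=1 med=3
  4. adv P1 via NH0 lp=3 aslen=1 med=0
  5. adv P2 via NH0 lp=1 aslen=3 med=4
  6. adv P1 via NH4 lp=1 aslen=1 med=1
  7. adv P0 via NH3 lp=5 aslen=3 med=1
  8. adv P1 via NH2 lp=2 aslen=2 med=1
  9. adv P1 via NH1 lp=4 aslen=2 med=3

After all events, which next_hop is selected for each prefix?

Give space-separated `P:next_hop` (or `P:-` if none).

Op 1: best P0=- P1=NH0 P2=-
Op 2: best P0=- P1=NH0 P2=-
Op 3: best P0=NH3 P1=NH0 P2=-
Op 4: best P0=NH3 P1=NH0 P2=-
Op 5: best P0=NH3 P1=NH0 P2=NH0
Op 6: best P0=NH3 P1=NH0 P2=NH0
Op 7: best P0=NH3 P1=NH0 P2=NH0
Op 8: best P0=NH3 P1=NH0 P2=NH0
Op 9: best P0=NH3 P1=NH1 P2=NH0

Answer: P0:NH3 P1:NH1 P2:NH0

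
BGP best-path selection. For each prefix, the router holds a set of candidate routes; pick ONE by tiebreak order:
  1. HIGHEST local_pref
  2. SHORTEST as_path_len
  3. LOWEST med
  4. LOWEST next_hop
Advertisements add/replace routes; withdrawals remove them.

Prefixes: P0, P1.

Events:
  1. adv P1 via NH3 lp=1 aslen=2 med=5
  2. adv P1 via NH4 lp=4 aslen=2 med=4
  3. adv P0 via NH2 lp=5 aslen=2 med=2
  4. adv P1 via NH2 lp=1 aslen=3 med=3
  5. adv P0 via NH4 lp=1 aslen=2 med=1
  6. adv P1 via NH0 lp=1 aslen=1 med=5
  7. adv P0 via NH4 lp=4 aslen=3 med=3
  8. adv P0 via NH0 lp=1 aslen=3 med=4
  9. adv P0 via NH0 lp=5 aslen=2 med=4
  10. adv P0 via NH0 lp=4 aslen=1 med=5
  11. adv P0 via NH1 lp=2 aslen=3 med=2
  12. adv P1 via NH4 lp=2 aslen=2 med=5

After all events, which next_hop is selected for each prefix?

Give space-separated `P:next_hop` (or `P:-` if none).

Answer: P0:NH2 P1:NH4

Derivation:
Op 1: best P0=- P1=NH3
Op 2: best P0=- P1=NH4
Op 3: best P0=NH2 P1=NH4
Op 4: best P0=NH2 P1=NH4
Op 5: best P0=NH2 P1=NH4
Op 6: best P0=NH2 P1=NH4
Op 7: best P0=NH2 P1=NH4
Op 8: best P0=NH2 P1=NH4
Op 9: best P0=NH2 P1=NH4
Op 10: best P0=NH2 P1=NH4
Op 11: best P0=NH2 P1=NH4
Op 12: best P0=NH2 P1=NH4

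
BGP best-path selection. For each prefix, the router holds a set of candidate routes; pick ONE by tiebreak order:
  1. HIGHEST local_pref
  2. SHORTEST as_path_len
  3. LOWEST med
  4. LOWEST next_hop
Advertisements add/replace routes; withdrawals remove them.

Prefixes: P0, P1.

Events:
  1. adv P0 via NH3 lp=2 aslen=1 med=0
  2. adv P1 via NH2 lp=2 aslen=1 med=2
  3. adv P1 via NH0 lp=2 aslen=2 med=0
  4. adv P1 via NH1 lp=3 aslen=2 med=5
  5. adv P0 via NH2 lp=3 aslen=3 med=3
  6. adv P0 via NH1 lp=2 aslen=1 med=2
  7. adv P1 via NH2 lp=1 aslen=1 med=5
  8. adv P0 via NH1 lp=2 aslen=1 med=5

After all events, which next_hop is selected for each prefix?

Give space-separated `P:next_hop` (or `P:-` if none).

Op 1: best P0=NH3 P1=-
Op 2: best P0=NH3 P1=NH2
Op 3: best P0=NH3 P1=NH2
Op 4: best P0=NH3 P1=NH1
Op 5: best P0=NH2 P1=NH1
Op 6: best P0=NH2 P1=NH1
Op 7: best P0=NH2 P1=NH1
Op 8: best P0=NH2 P1=NH1

Answer: P0:NH2 P1:NH1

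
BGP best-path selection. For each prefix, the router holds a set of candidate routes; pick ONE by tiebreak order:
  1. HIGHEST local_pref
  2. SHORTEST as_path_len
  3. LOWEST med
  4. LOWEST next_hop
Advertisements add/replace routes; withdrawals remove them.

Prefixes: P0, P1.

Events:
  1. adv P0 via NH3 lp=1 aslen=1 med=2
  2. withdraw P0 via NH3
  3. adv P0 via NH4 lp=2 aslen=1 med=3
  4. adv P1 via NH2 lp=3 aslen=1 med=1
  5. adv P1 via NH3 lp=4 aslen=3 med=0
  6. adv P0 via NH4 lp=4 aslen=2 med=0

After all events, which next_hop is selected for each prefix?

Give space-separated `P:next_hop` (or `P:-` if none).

Op 1: best P0=NH3 P1=-
Op 2: best P0=- P1=-
Op 3: best P0=NH4 P1=-
Op 4: best P0=NH4 P1=NH2
Op 5: best P0=NH4 P1=NH3
Op 6: best P0=NH4 P1=NH3

Answer: P0:NH4 P1:NH3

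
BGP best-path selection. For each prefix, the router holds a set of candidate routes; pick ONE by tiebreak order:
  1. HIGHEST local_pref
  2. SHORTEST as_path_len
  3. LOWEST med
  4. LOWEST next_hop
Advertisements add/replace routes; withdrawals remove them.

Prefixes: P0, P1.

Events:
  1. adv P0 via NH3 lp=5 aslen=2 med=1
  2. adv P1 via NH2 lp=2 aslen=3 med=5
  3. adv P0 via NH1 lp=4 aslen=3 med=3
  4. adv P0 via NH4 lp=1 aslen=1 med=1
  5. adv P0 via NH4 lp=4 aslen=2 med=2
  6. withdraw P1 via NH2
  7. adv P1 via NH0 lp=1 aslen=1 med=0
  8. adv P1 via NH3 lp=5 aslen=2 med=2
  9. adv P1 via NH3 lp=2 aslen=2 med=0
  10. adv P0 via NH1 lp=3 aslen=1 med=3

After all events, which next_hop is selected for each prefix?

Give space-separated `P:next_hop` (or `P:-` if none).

Answer: P0:NH3 P1:NH3

Derivation:
Op 1: best P0=NH3 P1=-
Op 2: best P0=NH3 P1=NH2
Op 3: best P0=NH3 P1=NH2
Op 4: best P0=NH3 P1=NH2
Op 5: best P0=NH3 P1=NH2
Op 6: best P0=NH3 P1=-
Op 7: best P0=NH3 P1=NH0
Op 8: best P0=NH3 P1=NH3
Op 9: best P0=NH3 P1=NH3
Op 10: best P0=NH3 P1=NH3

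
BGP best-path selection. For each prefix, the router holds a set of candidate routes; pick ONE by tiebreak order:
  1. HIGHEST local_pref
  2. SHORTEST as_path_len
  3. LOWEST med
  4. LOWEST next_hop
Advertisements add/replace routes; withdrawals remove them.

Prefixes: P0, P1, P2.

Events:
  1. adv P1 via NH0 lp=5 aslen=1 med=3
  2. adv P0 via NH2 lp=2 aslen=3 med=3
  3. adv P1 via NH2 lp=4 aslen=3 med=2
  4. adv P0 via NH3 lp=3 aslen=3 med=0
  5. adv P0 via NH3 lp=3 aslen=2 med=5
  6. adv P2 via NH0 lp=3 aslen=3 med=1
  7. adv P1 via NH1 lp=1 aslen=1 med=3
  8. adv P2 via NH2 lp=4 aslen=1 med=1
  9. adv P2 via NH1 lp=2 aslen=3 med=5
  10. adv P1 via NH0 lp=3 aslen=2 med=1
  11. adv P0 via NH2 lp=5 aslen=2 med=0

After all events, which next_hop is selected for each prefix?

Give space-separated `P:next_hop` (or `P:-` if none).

Op 1: best P0=- P1=NH0 P2=-
Op 2: best P0=NH2 P1=NH0 P2=-
Op 3: best P0=NH2 P1=NH0 P2=-
Op 4: best P0=NH3 P1=NH0 P2=-
Op 5: best P0=NH3 P1=NH0 P2=-
Op 6: best P0=NH3 P1=NH0 P2=NH0
Op 7: best P0=NH3 P1=NH0 P2=NH0
Op 8: best P0=NH3 P1=NH0 P2=NH2
Op 9: best P0=NH3 P1=NH0 P2=NH2
Op 10: best P0=NH3 P1=NH2 P2=NH2
Op 11: best P0=NH2 P1=NH2 P2=NH2

Answer: P0:NH2 P1:NH2 P2:NH2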